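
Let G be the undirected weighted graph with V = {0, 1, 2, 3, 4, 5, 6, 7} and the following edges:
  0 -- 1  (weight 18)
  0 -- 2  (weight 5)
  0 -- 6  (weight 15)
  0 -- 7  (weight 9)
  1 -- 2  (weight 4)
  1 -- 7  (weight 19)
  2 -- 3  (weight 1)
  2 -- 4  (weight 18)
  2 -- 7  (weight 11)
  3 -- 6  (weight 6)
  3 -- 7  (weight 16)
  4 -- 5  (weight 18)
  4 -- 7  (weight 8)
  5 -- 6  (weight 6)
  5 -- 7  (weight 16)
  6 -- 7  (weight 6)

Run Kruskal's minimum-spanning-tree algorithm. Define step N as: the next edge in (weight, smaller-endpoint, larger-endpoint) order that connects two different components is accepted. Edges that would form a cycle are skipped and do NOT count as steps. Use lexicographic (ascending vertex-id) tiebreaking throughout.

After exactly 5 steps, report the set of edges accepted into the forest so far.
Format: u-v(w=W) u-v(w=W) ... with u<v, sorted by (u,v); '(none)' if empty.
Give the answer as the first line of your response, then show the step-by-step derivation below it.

0-2(w=5) 1-2(w=4) 2-3(w=1) 3-6(w=6) 5-6(w=6)

step 1: add edge 2-3 (w=1); MST = {2-3(w=1)}
step 2: add edge 1-2 (w=4); MST = {1-2(w=4) 2-3(w=1)}
step 3: add edge 0-2 (w=5); MST = {0-2(w=5) 1-2(w=4) 2-3(w=1)}
step 4: add edge 3-6 (w=6); MST = {0-2(w=5) 1-2(w=4) 2-3(w=1) 3-6(w=6)}
step 5: add edge 5-6 (w=6); MST = {0-2(w=5) 1-2(w=4) 2-3(w=1) 3-6(w=6) 5-6(w=6)}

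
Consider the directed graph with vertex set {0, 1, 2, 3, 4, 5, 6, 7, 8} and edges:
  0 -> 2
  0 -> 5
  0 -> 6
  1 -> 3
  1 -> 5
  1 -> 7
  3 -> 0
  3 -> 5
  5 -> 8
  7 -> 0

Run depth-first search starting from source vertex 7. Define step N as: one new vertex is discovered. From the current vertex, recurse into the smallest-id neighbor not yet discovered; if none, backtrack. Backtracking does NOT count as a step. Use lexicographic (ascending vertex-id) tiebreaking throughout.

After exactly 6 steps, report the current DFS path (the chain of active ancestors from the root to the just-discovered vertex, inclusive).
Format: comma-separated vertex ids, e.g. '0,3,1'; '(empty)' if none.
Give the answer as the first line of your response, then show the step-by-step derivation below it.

7,0,6

step 1: discover 7; path=7; order=7
step 2: discover 0; path=7>0; order=7,0
step 3: discover 2; path=7>0>2; order=7,0,2
step 4: discover 5; path=7>0>5; order=7,0,2,5
step 5: discover 8; path=7>0>5>8; order=7,0,2,5,8
step 6: discover 6; path=7>0>6; order=7,0,2,5,8,6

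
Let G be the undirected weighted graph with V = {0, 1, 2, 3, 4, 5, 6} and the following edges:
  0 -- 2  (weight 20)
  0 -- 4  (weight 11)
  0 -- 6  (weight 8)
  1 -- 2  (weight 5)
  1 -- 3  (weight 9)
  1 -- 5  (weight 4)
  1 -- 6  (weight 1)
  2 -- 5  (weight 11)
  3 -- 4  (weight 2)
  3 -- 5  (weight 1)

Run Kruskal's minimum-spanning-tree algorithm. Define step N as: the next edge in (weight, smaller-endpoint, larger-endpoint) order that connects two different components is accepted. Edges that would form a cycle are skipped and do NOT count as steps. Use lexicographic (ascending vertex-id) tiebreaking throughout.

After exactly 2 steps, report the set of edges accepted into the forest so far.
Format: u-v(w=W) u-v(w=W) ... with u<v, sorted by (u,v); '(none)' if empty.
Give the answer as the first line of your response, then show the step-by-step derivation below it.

1-6(w=1) 3-5(w=1)

step 1: add edge 1-6 (w=1); MST = {1-6(w=1)}
step 2: add edge 3-5 (w=1); MST = {1-6(w=1) 3-5(w=1)}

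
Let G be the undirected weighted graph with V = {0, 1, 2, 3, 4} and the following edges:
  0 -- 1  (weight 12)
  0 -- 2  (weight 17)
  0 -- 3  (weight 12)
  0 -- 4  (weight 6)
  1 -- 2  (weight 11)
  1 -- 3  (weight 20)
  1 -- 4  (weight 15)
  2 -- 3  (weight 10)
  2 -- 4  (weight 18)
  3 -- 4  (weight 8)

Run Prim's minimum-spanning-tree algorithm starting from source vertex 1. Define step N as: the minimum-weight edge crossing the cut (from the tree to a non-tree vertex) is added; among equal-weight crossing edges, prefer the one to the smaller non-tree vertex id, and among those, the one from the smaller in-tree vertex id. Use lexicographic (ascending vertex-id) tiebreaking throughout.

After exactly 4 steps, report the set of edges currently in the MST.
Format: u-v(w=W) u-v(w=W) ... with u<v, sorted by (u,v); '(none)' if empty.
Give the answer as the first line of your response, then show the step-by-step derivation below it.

0-4(w=6) 1-2(w=11) 2-3(w=10) 3-4(w=8)

step 1: add edge 1-2 (w=11); MST = {1-2(w=11)}
step 2: add edge 2-3 (w=10); MST = {1-2(w=11) 2-3(w=10)}
step 3: add edge 3-4 (w=8); MST = {1-2(w=11) 2-3(w=10) 3-4(w=8)}
step 4: add edge 0-4 (w=6); MST = {0-4(w=6) 1-2(w=11) 2-3(w=10) 3-4(w=8)}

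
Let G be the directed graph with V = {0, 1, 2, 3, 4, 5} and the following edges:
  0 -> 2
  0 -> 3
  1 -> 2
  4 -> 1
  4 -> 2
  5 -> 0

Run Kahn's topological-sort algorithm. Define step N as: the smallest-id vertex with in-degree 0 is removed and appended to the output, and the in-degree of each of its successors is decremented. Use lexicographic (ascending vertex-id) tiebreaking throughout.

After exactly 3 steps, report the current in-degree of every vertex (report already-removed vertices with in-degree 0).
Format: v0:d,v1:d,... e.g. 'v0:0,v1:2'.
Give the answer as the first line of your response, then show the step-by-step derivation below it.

v0:0,v1:0,v2:1,v3:1,v4:0,v5:0

step 1: output 4; order=[4]; indeg=(1,0,2,1,0,0)
step 2: output 1; order=[4,1]; indeg=(1,0,1,1,0,0)
step 3: output 5; order=[4,1,5]; indeg=(0,0,1,1,0,0)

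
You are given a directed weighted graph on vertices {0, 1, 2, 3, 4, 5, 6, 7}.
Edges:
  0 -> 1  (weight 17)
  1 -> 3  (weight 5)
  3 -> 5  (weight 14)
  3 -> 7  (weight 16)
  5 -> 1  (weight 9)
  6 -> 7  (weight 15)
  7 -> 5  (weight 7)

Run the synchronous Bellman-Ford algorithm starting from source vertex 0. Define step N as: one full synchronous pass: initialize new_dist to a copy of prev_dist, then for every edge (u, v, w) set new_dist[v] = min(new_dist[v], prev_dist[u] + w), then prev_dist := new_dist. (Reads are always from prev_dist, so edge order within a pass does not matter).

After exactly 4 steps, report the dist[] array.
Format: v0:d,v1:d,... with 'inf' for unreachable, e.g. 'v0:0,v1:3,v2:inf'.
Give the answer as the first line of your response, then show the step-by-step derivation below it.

v0:0,v1:17,v2:inf,v3:22,v4:inf,v5:36,v6:inf,v7:38

step 1: dist = v0:0,v1:17,v2:inf,v3:inf,v4:inf,v5:inf,v6:inf,v7:inf
step 2: dist = v0:0,v1:17,v2:inf,v3:22,v4:inf,v5:inf,v6:inf,v7:inf
step 3: dist = v0:0,v1:17,v2:inf,v3:22,v4:inf,v5:36,v6:inf,v7:38
step 4: dist = v0:0,v1:17,v2:inf,v3:22,v4:inf,v5:36,v6:inf,v7:38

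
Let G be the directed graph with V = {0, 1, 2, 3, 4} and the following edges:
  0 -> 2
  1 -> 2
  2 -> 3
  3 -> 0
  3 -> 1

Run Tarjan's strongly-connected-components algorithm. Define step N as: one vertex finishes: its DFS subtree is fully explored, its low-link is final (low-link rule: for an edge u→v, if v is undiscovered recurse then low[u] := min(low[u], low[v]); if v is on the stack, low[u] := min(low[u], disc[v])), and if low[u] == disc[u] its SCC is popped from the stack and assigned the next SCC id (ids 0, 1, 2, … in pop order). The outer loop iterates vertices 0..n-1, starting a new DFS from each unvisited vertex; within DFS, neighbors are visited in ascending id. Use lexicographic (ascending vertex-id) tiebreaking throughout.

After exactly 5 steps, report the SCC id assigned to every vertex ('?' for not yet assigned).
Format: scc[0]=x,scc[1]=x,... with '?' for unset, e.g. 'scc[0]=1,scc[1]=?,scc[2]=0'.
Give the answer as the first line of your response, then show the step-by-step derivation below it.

scc[0]=0,scc[1]=0,scc[2]=0,scc[3]=0,scc[4]=1

step 1: low=(low[0]=0,low[1]=1,low[2]=1,low[3]=0,low[4]=?); scc=(scc[0]=?,scc[1]=?,scc[2]=?,scc[3]=?,scc[4]=?)
step 2: low=(low[0]=0,low[1]=1,low[2]=1,low[3]=0,low[4]=?); scc=(scc[0]=?,scc[1]=?,scc[2]=?,scc[3]=?,scc[4]=?)
step 3: low=(low[0]=0,low[1]=1,low[2]=0,low[3]=0,low[4]=?); scc=(scc[0]=?,scc[1]=?,scc[2]=?,scc[3]=?,scc[4]=?)
step 4: low=(low[0]=0,low[1]=1,low[2]=0,low[3]=0,low[4]=?); scc=(scc[0]=0,scc[1]=0,scc[2]=0,scc[3]=0,scc[4]=?)
step 5: low=(low[0]=0,low[1]=1,low[2]=0,low[3]=0,low[4]=4); scc=(scc[0]=0,scc[1]=0,scc[2]=0,scc[3]=0,scc[4]=1)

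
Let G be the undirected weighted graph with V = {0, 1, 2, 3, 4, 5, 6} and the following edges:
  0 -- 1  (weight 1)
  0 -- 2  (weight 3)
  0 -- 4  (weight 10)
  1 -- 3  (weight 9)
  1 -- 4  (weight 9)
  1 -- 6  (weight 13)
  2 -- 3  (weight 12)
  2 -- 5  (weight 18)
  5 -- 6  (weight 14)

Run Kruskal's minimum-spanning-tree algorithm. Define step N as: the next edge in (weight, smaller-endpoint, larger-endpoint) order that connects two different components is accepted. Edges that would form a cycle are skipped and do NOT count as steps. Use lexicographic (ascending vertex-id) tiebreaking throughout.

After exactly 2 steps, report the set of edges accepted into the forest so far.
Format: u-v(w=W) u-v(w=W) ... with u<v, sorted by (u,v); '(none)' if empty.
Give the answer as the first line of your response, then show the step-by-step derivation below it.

0-1(w=1) 0-2(w=3)

step 1: add edge 0-1 (w=1); MST = {0-1(w=1)}
step 2: add edge 0-2 (w=3); MST = {0-1(w=1) 0-2(w=3)}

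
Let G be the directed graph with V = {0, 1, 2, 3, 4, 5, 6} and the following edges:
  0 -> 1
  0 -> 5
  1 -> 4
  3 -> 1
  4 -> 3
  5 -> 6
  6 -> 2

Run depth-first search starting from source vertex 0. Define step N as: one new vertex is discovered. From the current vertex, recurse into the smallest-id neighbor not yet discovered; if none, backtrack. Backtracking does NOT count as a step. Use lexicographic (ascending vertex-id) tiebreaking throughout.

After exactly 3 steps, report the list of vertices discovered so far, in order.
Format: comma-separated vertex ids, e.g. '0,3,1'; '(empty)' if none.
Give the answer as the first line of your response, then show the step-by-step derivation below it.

0,1,4

step 1: discover 0; path=0; order=0
step 2: discover 1; path=0>1; order=0,1
step 3: discover 4; path=0>1>4; order=0,1,4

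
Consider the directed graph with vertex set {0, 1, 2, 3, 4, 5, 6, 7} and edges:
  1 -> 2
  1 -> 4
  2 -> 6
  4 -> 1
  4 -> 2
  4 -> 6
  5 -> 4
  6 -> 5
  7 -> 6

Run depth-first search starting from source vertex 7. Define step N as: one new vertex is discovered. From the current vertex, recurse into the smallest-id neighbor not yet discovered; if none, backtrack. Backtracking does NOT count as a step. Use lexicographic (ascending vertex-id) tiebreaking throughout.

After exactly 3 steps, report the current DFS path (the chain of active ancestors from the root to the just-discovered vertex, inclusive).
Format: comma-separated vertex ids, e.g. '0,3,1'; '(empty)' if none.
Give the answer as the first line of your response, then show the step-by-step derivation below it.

7,6,5

step 1: discover 7; path=7; order=7
step 2: discover 6; path=7>6; order=7,6
step 3: discover 5; path=7>6>5; order=7,6,5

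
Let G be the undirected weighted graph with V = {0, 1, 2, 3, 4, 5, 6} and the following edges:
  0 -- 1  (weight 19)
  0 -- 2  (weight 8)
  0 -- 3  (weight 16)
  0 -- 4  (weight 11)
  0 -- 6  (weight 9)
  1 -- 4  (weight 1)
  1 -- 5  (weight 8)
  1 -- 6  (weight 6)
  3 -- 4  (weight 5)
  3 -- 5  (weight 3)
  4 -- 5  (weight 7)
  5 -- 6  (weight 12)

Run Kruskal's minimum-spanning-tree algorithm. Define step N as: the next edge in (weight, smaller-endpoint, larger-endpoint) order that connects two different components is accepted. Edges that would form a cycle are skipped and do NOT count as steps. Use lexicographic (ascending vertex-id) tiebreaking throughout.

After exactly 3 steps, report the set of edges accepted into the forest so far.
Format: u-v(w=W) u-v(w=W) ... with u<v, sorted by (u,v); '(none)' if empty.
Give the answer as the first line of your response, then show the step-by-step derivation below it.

1-4(w=1) 3-4(w=5) 3-5(w=3)

step 1: add edge 1-4 (w=1); MST = {1-4(w=1)}
step 2: add edge 3-5 (w=3); MST = {1-4(w=1) 3-5(w=3)}
step 3: add edge 3-4 (w=5); MST = {1-4(w=1) 3-4(w=5) 3-5(w=3)}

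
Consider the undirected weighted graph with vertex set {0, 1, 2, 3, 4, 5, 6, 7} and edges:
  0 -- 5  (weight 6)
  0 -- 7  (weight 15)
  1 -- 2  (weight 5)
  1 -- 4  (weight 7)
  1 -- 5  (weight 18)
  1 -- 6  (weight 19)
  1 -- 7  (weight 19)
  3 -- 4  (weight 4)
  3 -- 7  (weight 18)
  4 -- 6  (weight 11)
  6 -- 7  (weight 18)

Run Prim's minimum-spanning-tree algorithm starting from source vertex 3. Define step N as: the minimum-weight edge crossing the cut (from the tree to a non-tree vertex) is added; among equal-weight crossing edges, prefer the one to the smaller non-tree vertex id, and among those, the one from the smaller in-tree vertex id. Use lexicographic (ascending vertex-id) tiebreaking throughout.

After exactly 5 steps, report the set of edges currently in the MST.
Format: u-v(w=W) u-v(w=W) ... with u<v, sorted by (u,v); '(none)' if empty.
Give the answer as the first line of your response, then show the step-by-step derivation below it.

1-2(w=5) 1-4(w=7) 1-5(w=18) 3-4(w=4) 4-6(w=11)

step 1: add edge 3-4 (w=4); MST = {3-4(w=4)}
step 2: add edge 1-4 (w=7); MST = {1-4(w=7) 3-4(w=4)}
step 3: add edge 1-2 (w=5); MST = {1-2(w=5) 1-4(w=7) 3-4(w=4)}
step 4: add edge 4-6 (w=11); MST = {1-2(w=5) 1-4(w=7) 3-4(w=4) 4-6(w=11)}
step 5: add edge 1-5 (w=18); MST = {1-2(w=5) 1-4(w=7) 1-5(w=18) 3-4(w=4) 4-6(w=11)}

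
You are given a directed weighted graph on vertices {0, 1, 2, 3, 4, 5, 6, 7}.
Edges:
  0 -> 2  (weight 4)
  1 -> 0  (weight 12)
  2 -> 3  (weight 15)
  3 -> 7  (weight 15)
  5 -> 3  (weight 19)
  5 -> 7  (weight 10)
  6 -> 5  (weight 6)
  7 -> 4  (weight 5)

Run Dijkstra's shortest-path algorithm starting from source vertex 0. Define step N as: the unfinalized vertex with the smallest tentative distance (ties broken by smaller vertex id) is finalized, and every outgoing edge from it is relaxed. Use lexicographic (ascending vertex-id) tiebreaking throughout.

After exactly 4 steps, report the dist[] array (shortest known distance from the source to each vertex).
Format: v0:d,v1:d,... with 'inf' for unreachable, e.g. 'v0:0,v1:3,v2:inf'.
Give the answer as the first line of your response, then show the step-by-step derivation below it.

v0:0,v1:inf,v2:4,v3:19,v4:39,v5:inf,v6:inf,v7:34

step 1: dist = v0:0,v1:inf,v2:4,v3:inf,v4:inf,v5:inf,v6:inf,v7:inf
step 2: dist = v0:0,v1:inf,v2:4,v3:19,v4:inf,v5:inf,v6:inf,v7:inf
step 3: dist = v0:0,v1:inf,v2:4,v3:19,v4:inf,v5:inf,v6:inf,v7:34
step 4: dist = v0:0,v1:inf,v2:4,v3:19,v4:39,v5:inf,v6:inf,v7:34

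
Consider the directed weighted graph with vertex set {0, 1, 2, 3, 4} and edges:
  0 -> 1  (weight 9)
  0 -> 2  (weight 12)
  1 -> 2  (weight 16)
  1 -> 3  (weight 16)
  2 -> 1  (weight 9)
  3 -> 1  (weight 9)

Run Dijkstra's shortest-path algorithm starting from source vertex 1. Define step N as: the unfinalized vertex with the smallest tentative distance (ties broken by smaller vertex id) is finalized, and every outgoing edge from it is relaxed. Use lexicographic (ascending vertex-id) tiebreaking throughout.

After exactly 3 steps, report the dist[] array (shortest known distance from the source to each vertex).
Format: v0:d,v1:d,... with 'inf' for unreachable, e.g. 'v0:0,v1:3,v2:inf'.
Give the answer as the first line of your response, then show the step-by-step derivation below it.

v0:inf,v1:0,v2:16,v3:16,v4:inf

step 1: dist = v0:inf,v1:0,v2:16,v3:16,v4:inf
step 2: dist = v0:inf,v1:0,v2:16,v3:16,v4:inf
step 3: dist = v0:inf,v1:0,v2:16,v3:16,v4:inf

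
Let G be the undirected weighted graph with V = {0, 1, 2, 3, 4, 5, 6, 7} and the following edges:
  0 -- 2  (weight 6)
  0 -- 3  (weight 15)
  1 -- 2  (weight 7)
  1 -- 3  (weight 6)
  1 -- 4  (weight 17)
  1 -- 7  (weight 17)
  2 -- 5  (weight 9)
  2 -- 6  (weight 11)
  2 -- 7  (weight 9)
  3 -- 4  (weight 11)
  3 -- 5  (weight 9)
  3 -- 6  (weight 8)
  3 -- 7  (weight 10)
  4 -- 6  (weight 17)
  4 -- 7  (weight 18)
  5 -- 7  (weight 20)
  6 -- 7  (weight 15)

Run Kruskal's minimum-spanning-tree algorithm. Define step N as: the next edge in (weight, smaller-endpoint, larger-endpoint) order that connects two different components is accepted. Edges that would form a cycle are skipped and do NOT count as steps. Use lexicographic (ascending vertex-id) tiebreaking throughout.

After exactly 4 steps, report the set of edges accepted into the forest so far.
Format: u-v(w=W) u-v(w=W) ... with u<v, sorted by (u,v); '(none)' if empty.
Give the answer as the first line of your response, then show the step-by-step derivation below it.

0-2(w=6) 1-2(w=7) 1-3(w=6) 3-6(w=8)

step 1: add edge 0-2 (w=6); MST = {0-2(w=6)}
step 2: add edge 1-3 (w=6); MST = {0-2(w=6) 1-3(w=6)}
step 3: add edge 1-2 (w=7); MST = {0-2(w=6) 1-2(w=7) 1-3(w=6)}
step 4: add edge 3-6 (w=8); MST = {0-2(w=6) 1-2(w=7) 1-3(w=6) 3-6(w=8)}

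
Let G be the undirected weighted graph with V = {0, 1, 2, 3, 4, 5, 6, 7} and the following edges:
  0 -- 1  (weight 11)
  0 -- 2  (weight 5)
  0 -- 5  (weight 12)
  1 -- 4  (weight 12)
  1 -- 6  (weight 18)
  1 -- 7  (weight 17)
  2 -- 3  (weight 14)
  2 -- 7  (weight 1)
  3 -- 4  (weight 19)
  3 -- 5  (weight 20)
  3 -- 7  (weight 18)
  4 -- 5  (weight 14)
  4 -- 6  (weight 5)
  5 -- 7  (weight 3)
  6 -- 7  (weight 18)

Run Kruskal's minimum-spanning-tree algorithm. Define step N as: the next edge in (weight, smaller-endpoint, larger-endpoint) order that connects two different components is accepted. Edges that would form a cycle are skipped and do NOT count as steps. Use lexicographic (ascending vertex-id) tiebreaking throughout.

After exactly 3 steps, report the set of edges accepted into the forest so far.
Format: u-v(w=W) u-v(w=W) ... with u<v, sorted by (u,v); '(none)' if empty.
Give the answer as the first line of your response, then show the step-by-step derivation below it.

0-2(w=5) 2-7(w=1) 5-7(w=3)

step 1: add edge 2-7 (w=1); MST = {2-7(w=1)}
step 2: add edge 5-7 (w=3); MST = {2-7(w=1) 5-7(w=3)}
step 3: add edge 0-2 (w=5); MST = {0-2(w=5) 2-7(w=1) 5-7(w=3)}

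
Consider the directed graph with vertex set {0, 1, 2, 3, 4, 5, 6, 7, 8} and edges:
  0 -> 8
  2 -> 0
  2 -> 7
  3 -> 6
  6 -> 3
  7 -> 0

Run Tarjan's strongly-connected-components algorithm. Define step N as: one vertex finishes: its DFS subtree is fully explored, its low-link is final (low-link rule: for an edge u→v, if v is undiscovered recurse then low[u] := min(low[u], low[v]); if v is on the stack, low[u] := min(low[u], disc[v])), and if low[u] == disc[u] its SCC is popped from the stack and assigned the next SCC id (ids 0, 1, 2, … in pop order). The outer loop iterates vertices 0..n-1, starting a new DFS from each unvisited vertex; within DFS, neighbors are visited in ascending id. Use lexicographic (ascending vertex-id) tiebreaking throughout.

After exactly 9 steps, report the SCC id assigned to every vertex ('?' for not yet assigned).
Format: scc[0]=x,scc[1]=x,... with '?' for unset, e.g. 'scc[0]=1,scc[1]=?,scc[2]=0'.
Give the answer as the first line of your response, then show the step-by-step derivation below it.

scc[0]=1,scc[1]=2,scc[2]=4,scc[3]=5,scc[4]=6,scc[5]=7,scc[6]=5,scc[7]=3,scc[8]=0

step 1: low=(low[0]=0,low[1]=?,low[2]=?,low[3]=?,low[4]=?,low[5]=?,low[6]=?,low[7]=?,low[8]=1); scc=(scc[0]=?,scc[1]=?,scc[2]=?,scc[3]=?,scc[4]=?,scc[5]=?,scc[6]=?,scc[7]=?,scc[8]=0)
step 2: low=(low[0]=0,low[1]=?,low[2]=?,low[3]=?,low[4]=?,low[5]=?,low[6]=?,low[7]=?,low[8]=1); scc=(scc[0]=1,scc[1]=?,scc[2]=?,scc[3]=?,scc[4]=?,scc[5]=?,scc[6]=?,scc[7]=?,scc[8]=0)
step 3: low=(low[0]=0,low[1]=2,low[2]=?,low[3]=?,low[4]=?,low[5]=?,low[6]=?,low[7]=?,low[8]=1); scc=(scc[0]=1,scc[1]=2,scc[2]=?,scc[3]=?,scc[4]=?,scc[5]=?,scc[6]=?,scc[7]=?,scc[8]=0)
step 4: low=(low[0]=0,low[1]=2,low[2]=3,low[3]=?,low[4]=?,low[5]=?,low[6]=?,low[7]=4,low[8]=1); scc=(scc[0]=1,scc[1]=2,scc[2]=?,scc[3]=?,scc[4]=?,scc[5]=?,scc[6]=?,scc[7]=3,scc[8]=0)
step 5: low=(low[0]=0,low[1]=2,low[2]=3,low[3]=?,low[4]=?,low[5]=?,low[6]=?,low[7]=4,low[8]=1); scc=(scc[0]=1,scc[1]=2,scc[2]=4,scc[3]=?,scc[4]=?,scc[5]=?,scc[6]=?,scc[7]=3,scc[8]=0)
step 6: low=(low[0]=0,low[1]=2,low[2]=3,low[3]=5,low[4]=?,low[5]=?,low[6]=5,low[7]=4,low[8]=1); scc=(scc[0]=1,scc[1]=2,scc[2]=4,scc[3]=?,scc[4]=?,scc[5]=?,scc[6]=?,scc[7]=3,scc[8]=0)
step 7: low=(low[0]=0,low[1]=2,low[2]=3,low[3]=5,low[4]=?,low[5]=?,low[6]=5,low[7]=4,low[8]=1); scc=(scc[0]=1,scc[1]=2,scc[2]=4,scc[3]=5,scc[4]=?,scc[5]=?,scc[6]=5,scc[7]=3,scc[8]=0)
step 8: low=(low[0]=0,low[1]=2,low[2]=3,low[3]=5,low[4]=7,low[5]=?,low[6]=5,low[7]=4,low[8]=1); scc=(scc[0]=1,scc[1]=2,scc[2]=4,scc[3]=5,scc[4]=6,scc[5]=?,scc[6]=5,scc[7]=3,scc[8]=0)
step 9: low=(low[0]=0,low[1]=2,low[2]=3,low[3]=5,low[4]=7,low[5]=8,low[6]=5,low[7]=4,low[8]=1); scc=(scc[0]=1,scc[1]=2,scc[2]=4,scc[3]=5,scc[4]=6,scc[5]=7,scc[6]=5,scc[7]=3,scc[8]=0)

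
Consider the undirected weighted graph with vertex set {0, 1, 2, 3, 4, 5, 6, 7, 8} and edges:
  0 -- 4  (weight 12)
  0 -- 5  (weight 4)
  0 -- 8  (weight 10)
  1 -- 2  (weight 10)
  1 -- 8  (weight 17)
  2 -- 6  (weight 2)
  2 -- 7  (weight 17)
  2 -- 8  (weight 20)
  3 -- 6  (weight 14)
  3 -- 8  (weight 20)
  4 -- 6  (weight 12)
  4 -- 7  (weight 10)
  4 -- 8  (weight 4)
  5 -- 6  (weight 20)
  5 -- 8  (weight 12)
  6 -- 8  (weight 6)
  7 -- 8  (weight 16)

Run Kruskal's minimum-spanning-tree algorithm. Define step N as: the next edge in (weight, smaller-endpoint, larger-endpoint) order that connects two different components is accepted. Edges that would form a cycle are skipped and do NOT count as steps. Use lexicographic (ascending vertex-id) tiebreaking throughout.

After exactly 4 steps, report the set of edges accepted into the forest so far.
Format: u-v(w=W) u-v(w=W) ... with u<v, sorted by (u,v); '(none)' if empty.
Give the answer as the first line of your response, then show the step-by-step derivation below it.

0-5(w=4) 2-6(w=2) 4-8(w=4) 6-8(w=6)

step 1: add edge 2-6 (w=2); MST = {2-6(w=2)}
step 2: add edge 0-5 (w=4); MST = {0-5(w=4) 2-6(w=2)}
step 3: add edge 4-8 (w=4); MST = {0-5(w=4) 2-6(w=2) 4-8(w=4)}
step 4: add edge 6-8 (w=6); MST = {0-5(w=4) 2-6(w=2) 4-8(w=4) 6-8(w=6)}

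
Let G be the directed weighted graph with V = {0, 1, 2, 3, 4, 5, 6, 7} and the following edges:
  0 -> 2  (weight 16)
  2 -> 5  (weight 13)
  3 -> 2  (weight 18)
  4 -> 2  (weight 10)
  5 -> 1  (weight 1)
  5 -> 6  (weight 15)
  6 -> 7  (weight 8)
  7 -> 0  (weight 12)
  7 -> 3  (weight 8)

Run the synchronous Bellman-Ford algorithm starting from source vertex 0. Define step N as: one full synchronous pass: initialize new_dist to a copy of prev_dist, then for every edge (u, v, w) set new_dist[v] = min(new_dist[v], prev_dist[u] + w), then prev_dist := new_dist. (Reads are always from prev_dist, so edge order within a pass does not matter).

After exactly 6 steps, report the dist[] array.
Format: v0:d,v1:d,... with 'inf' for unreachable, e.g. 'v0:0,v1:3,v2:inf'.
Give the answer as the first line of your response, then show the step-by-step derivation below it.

v0:0,v1:30,v2:16,v3:60,v4:inf,v5:29,v6:44,v7:52

step 1: dist = v0:0,v1:inf,v2:16,v3:inf,v4:inf,v5:inf,v6:inf,v7:inf
step 2: dist = v0:0,v1:inf,v2:16,v3:inf,v4:inf,v5:29,v6:inf,v7:inf
step 3: dist = v0:0,v1:30,v2:16,v3:inf,v4:inf,v5:29,v6:44,v7:inf
step 4: dist = v0:0,v1:30,v2:16,v3:inf,v4:inf,v5:29,v6:44,v7:52
step 5: dist = v0:0,v1:30,v2:16,v3:60,v4:inf,v5:29,v6:44,v7:52
step 6: dist = v0:0,v1:30,v2:16,v3:60,v4:inf,v5:29,v6:44,v7:52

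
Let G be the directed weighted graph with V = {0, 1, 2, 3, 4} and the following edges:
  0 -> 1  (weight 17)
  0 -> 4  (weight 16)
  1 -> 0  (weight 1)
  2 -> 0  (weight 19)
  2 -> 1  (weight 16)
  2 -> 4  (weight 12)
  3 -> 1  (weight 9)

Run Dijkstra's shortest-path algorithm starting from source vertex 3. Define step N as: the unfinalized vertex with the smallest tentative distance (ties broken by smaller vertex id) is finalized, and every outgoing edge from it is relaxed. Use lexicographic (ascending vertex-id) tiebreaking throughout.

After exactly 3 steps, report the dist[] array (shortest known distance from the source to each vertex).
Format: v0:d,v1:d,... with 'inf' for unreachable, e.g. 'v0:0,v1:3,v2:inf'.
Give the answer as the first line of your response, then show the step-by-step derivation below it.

v0:10,v1:9,v2:inf,v3:0,v4:26

step 1: dist = v0:inf,v1:9,v2:inf,v3:0,v4:inf
step 2: dist = v0:10,v1:9,v2:inf,v3:0,v4:inf
step 3: dist = v0:10,v1:9,v2:inf,v3:0,v4:26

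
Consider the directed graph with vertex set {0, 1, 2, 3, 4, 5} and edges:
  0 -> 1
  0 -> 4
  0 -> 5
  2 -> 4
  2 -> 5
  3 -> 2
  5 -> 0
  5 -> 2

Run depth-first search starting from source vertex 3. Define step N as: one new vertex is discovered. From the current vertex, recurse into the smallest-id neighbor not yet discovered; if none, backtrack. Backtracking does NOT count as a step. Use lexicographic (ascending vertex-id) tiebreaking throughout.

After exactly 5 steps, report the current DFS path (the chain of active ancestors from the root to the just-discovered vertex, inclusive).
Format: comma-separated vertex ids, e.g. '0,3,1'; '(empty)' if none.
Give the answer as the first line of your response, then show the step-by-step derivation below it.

3,2,5,0

step 1: discover 3; path=3; order=3
step 2: discover 2; path=3>2; order=3,2
step 3: discover 4; path=3>2>4; order=3,2,4
step 4: discover 5; path=3>2>5; order=3,2,4,5
step 5: discover 0; path=3>2>5>0; order=3,2,4,5,0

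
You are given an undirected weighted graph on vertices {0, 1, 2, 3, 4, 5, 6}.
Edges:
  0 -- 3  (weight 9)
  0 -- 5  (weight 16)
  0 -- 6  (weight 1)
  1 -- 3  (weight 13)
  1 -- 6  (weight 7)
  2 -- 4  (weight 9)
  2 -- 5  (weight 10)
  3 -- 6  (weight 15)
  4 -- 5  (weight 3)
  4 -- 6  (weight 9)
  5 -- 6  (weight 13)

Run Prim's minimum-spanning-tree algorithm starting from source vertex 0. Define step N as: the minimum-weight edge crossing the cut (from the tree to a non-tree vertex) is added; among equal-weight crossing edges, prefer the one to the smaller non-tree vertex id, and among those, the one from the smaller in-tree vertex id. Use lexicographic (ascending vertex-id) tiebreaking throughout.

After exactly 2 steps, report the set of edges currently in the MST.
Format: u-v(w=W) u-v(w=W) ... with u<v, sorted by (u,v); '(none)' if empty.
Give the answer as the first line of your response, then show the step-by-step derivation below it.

0-6(w=1) 1-6(w=7)

step 1: add edge 0-6 (w=1); MST = {0-6(w=1)}
step 2: add edge 1-6 (w=7); MST = {0-6(w=1) 1-6(w=7)}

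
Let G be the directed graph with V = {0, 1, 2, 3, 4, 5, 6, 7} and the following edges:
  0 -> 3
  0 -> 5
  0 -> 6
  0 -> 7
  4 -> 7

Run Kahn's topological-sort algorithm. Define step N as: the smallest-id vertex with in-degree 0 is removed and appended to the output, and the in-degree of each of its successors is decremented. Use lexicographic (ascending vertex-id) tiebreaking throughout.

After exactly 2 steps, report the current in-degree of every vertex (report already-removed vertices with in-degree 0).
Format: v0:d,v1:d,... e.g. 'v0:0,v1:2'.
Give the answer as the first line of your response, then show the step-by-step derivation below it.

v0:0,v1:0,v2:0,v3:0,v4:0,v5:0,v6:0,v7:1

step 1: output 0; order=[0]; indeg=(0,0,0,0,0,0,0,1)
step 2: output 1; order=[0,1]; indeg=(0,0,0,0,0,0,0,1)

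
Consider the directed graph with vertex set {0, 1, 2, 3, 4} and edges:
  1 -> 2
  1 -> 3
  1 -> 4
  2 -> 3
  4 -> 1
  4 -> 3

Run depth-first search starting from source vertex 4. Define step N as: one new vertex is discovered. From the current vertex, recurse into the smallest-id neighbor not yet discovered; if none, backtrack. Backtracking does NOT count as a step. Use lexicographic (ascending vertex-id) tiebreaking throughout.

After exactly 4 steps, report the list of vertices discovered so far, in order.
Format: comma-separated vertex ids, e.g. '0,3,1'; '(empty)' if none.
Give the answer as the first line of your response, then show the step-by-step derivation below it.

4,1,2,3

step 1: discover 4; path=4; order=4
step 2: discover 1; path=4>1; order=4,1
step 3: discover 2; path=4>1>2; order=4,1,2
step 4: discover 3; path=4>1>2>3; order=4,1,2,3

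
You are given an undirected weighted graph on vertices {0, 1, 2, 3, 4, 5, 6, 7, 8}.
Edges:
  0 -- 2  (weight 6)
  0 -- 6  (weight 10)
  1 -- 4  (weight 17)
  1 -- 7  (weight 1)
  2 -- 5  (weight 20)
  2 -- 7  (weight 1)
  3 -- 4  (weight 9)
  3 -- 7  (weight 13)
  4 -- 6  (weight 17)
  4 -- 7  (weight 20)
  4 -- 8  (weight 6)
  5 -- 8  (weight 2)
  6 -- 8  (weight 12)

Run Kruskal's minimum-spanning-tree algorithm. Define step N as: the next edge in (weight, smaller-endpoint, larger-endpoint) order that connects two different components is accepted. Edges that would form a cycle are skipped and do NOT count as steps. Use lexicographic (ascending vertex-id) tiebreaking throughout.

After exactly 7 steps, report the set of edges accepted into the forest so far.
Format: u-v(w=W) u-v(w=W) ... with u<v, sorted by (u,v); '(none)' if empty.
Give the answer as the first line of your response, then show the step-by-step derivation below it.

0-2(w=6) 0-6(w=10) 1-7(w=1) 2-7(w=1) 3-4(w=9) 4-8(w=6) 5-8(w=2)

step 1: add edge 1-7 (w=1); MST = {1-7(w=1)}
step 2: add edge 2-7 (w=1); MST = {1-7(w=1) 2-7(w=1)}
step 3: add edge 5-8 (w=2); MST = {1-7(w=1) 2-7(w=1) 5-8(w=2)}
step 4: add edge 0-2 (w=6); MST = {0-2(w=6) 1-7(w=1) 2-7(w=1) 5-8(w=2)}
step 5: add edge 4-8 (w=6); MST = {0-2(w=6) 1-7(w=1) 2-7(w=1) 4-8(w=6) 5-8(w=2)}
step 6: add edge 3-4 (w=9); MST = {0-2(w=6) 1-7(w=1) 2-7(w=1) 3-4(w=9) 4-8(w=6) 5-8(w=2)}
step 7: add edge 0-6 (w=10); MST = {0-2(w=6) 0-6(w=10) 1-7(w=1) 2-7(w=1) 3-4(w=9) 4-8(w=6) 5-8(w=2)}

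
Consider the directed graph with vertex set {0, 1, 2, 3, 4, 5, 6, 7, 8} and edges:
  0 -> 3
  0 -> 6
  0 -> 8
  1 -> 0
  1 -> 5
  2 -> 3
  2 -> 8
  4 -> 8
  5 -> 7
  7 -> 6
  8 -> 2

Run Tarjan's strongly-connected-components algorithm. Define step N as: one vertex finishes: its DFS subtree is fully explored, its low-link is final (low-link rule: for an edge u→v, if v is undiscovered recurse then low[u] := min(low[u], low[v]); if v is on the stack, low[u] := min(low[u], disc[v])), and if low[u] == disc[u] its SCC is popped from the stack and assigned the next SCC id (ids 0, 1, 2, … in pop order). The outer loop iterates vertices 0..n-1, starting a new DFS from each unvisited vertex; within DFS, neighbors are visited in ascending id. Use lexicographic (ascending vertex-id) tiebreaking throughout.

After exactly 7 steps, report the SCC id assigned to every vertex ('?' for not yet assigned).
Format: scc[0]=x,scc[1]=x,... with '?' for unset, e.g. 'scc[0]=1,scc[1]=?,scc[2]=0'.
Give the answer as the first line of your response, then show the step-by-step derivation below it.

scc[0]=3,scc[1]=?,scc[2]=2,scc[3]=0,scc[4]=?,scc[5]=5,scc[6]=1,scc[7]=4,scc[8]=2

step 1: low=(low[0]=0,low[1]=?,low[2]=?,low[3]=1,low[4]=?,low[5]=?,low[6]=?,low[7]=?,low[8]=?); scc=(scc[0]=?,scc[1]=?,scc[2]=?,scc[3]=0,scc[4]=?,scc[5]=?,scc[6]=?,scc[7]=?,scc[8]=?)
step 2: low=(low[0]=0,low[1]=?,low[2]=?,low[3]=1,low[4]=?,low[5]=?,low[6]=2,low[7]=?,low[8]=?); scc=(scc[0]=?,scc[1]=?,scc[2]=?,scc[3]=0,scc[4]=?,scc[5]=?,scc[6]=1,scc[7]=?,scc[8]=?)
step 3: low=(low[0]=0,low[1]=?,low[2]=3,low[3]=1,low[4]=?,low[5]=?,low[6]=2,low[7]=?,low[8]=3); scc=(scc[0]=?,scc[1]=?,scc[2]=?,scc[3]=0,scc[4]=?,scc[5]=?,scc[6]=1,scc[7]=?,scc[8]=?)
step 4: low=(low[0]=0,low[1]=?,low[2]=3,low[3]=1,low[4]=?,low[5]=?,low[6]=2,low[7]=?,low[8]=3); scc=(scc[0]=?,scc[1]=?,scc[2]=2,scc[3]=0,scc[4]=?,scc[5]=?,scc[6]=1,scc[7]=?,scc[8]=2)
step 5: low=(low[0]=0,low[1]=?,low[2]=3,low[3]=1,low[4]=?,low[5]=?,low[6]=2,low[7]=?,low[8]=3); scc=(scc[0]=3,scc[1]=?,scc[2]=2,scc[3]=0,scc[4]=?,scc[5]=?,scc[6]=1,scc[7]=?,scc[8]=2)
step 6: low=(low[0]=0,low[1]=5,low[2]=3,low[3]=1,low[4]=?,low[5]=6,low[6]=2,low[7]=7,low[8]=3); scc=(scc[0]=3,scc[1]=?,scc[2]=2,scc[3]=0,scc[4]=?,scc[5]=?,scc[6]=1,scc[7]=4,scc[8]=2)
step 7: low=(low[0]=0,low[1]=5,low[2]=3,low[3]=1,low[4]=?,low[5]=6,low[6]=2,low[7]=7,low[8]=3); scc=(scc[0]=3,scc[1]=?,scc[2]=2,scc[3]=0,scc[4]=?,scc[5]=5,scc[6]=1,scc[7]=4,scc[8]=2)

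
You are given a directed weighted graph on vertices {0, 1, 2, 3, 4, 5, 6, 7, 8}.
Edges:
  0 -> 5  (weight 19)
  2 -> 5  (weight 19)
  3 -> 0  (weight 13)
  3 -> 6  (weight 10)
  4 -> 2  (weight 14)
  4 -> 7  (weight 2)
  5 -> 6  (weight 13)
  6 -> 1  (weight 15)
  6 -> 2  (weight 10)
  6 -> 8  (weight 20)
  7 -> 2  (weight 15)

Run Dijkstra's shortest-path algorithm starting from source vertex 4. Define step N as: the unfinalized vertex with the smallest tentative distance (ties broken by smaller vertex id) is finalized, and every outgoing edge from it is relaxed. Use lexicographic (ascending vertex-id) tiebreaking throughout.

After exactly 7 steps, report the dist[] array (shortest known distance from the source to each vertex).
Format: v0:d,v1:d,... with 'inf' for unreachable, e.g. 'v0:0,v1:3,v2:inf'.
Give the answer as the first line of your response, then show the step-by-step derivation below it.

v0:inf,v1:61,v2:14,v3:inf,v4:0,v5:33,v6:46,v7:2,v8:66

step 1: dist = v0:inf,v1:inf,v2:14,v3:inf,v4:0,v5:inf,v6:inf,v7:2,v8:inf
step 2: dist = v0:inf,v1:inf,v2:14,v3:inf,v4:0,v5:inf,v6:inf,v7:2,v8:inf
step 3: dist = v0:inf,v1:inf,v2:14,v3:inf,v4:0,v5:33,v6:inf,v7:2,v8:inf
step 4: dist = v0:inf,v1:inf,v2:14,v3:inf,v4:0,v5:33,v6:46,v7:2,v8:inf
step 5: dist = v0:inf,v1:61,v2:14,v3:inf,v4:0,v5:33,v6:46,v7:2,v8:66
step 6: dist = v0:inf,v1:61,v2:14,v3:inf,v4:0,v5:33,v6:46,v7:2,v8:66
step 7: dist = v0:inf,v1:61,v2:14,v3:inf,v4:0,v5:33,v6:46,v7:2,v8:66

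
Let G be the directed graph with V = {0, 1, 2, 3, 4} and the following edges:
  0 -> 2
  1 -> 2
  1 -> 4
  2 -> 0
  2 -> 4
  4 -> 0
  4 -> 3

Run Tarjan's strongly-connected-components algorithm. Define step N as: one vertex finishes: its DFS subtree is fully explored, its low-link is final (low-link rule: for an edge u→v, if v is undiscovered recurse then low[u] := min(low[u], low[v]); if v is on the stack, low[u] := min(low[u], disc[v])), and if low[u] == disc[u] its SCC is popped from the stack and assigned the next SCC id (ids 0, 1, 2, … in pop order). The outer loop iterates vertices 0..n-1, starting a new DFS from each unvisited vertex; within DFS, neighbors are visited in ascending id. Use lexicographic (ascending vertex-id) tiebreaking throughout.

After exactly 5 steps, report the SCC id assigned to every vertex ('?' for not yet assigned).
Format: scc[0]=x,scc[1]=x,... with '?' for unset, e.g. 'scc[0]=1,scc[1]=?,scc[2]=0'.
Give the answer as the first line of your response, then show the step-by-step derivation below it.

scc[0]=1,scc[1]=2,scc[2]=1,scc[3]=0,scc[4]=1

step 1: low=(low[0]=0,low[1]=?,low[2]=0,low[3]=3,low[4]=0); scc=(scc[0]=?,scc[1]=?,scc[2]=?,scc[3]=0,scc[4]=?)
step 2: low=(low[0]=0,low[1]=?,low[2]=0,low[3]=3,low[4]=0); scc=(scc[0]=?,scc[1]=?,scc[2]=?,scc[3]=0,scc[4]=?)
step 3: low=(low[0]=0,low[1]=?,low[2]=0,low[3]=3,low[4]=0); scc=(scc[0]=?,scc[1]=?,scc[2]=?,scc[3]=0,scc[4]=?)
step 4: low=(low[0]=0,low[1]=?,low[2]=0,low[3]=3,low[4]=0); scc=(scc[0]=1,scc[1]=?,scc[2]=1,scc[3]=0,scc[4]=1)
step 5: low=(low[0]=0,low[1]=4,low[2]=0,low[3]=3,low[4]=0); scc=(scc[0]=1,scc[1]=2,scc[2]=1,scc[3]=0,scc[4]=1)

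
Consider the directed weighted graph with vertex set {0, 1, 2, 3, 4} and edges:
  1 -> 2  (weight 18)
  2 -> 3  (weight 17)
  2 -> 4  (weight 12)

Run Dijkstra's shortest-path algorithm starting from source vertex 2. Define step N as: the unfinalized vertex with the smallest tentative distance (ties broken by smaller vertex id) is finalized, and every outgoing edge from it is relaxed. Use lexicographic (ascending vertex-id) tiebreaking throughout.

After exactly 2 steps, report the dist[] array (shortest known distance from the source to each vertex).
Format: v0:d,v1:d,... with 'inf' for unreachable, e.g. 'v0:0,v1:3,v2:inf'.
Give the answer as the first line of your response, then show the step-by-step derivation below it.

v0:inf,v1:inf,v2:0,v3:17,v4:12

step 1: dist = v0:inf,v1:inf,v2:0,v3:17,v4:12
step 2: dist = v0:inf,v1:inf,v2:0,v3:17,v4:12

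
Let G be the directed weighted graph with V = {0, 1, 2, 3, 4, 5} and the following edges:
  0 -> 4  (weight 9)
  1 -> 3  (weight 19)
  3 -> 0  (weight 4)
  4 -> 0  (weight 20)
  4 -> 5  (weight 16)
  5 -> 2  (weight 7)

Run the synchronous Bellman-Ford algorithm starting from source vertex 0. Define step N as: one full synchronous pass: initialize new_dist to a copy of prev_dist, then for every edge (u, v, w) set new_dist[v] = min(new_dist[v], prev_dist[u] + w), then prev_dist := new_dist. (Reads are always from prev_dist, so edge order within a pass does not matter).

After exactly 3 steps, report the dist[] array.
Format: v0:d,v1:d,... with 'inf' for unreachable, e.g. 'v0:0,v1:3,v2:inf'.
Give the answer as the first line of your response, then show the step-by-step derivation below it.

v0:0,v1:inf,v2:32,v3:inf,v4:9,v5:25

step 1: dist = v0:0,v1:inf,v2:inf,v3:inf,v4:9,v5:inf
step 2: dist = v0:0,v1:inf,v2:inf,v3:inf,v4:9,v5:25
step 3: dist = v0:0,v1:inf,v2:32,v3:inf,v4:9,v5:25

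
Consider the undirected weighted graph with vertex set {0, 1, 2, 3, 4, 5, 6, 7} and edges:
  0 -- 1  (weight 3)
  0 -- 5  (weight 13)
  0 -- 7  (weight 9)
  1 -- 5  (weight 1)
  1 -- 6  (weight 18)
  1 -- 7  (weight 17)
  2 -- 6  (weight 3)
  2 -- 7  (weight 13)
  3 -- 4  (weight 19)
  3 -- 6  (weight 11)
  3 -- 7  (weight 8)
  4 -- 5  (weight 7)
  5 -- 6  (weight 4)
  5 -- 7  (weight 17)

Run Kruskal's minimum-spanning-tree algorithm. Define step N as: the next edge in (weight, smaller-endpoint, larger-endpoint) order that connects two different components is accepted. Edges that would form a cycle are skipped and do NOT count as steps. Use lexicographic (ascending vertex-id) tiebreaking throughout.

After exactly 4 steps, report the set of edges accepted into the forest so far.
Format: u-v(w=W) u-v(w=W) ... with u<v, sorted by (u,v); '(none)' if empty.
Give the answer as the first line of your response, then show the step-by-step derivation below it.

0-1(w=3) 1-5(w=1) 2-6(w=3) 5-6(w=4)

step 1: add edge 1-5 (w=1); MST = {1-5(w=1)}
step 2: add edge 0-1 (w=3); MST = {0-1(w=3) 1-5(w=1)}
step 3: add edge 2-6 (w=3); MST = {0-1(w=3) 1-5(w=1) 2-6(w=3)}
step 4: add edge 5-6 (w=4); MST = {0-1(w=3) 1-5(w=1) 2-6(w=3) 5-6(w=4)}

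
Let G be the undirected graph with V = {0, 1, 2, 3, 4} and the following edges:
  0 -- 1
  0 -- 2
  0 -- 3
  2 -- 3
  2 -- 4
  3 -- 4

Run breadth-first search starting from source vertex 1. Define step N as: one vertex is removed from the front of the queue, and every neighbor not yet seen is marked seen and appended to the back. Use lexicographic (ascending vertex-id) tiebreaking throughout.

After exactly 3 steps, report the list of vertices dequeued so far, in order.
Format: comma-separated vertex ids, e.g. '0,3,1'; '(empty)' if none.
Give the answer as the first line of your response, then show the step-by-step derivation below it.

1,0,2

step 1: dequeue 1; queue=[0]; order=1
step 2: dequeue 0; queue=[2,3]; order=1,0
step 3: dequeue 2; queue=[3,4]; order=1,0,2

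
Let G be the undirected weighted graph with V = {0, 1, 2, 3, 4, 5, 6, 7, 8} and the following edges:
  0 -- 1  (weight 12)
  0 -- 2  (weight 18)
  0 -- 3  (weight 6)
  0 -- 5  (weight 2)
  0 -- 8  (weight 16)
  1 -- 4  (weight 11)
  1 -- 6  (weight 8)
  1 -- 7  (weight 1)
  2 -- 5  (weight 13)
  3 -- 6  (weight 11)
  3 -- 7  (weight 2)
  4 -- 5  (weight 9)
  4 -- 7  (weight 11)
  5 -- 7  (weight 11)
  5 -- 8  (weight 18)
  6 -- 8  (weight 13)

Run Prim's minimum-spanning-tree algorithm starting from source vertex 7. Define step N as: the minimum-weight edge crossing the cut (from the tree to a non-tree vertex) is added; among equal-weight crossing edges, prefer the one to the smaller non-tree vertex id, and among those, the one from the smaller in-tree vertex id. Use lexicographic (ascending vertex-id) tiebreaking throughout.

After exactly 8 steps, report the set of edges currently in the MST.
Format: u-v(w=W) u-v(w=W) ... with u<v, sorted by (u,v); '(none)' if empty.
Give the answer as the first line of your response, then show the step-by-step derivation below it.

0-3(w=6) 0-5(w=2) 1-6(w=8) 1-7(w=1) 2-5(w=13) 3-7(w=2) 4-5(w=9) 6-8(w=13)

step 1: add edge 1-7 (w=1); MST = {1-7(w=1)}
step 2: add edge 3-7 (w=2); MST = {1-7(w=1) 3-7(w=2)}
step 3: add edge 0-3 (w=6); MST = {0-3(w=6) 1-7(w=1) 3-7(w=2)}
step 4: add edge 0-5 (w=2); MST = {0-3(w=6) 0-5(w=2) 1-7(w=1) 3-7(w=2)}
step 5: add edge 1-6 (w=8); MST = {0-3(w=6) 0-5(w=2) 1-6(w=8) 1-7(w=1) 3-7(w=2)}
step 6: add edge 4-5 (w=9); MST = {0-3(w=6) 0-5(w=2) 1-6(w=8) 1-7(w=1) 3-7(w=2) 4-5(w=9)}
step 7: add edge 2-5 (w=13); MST = {0-3(w=6) 0-5(w=2) 1-6(w=8) 1-7(w=1) 2-5(w=13) 3-7(w=2) 4-5(w=9)}
step 8: add edge 6-8 (w=13); MST = {0-3(w=6) 0-5(w=2) 1-6(w=8) 1-7(w=1) 2-5(w=13) 3-7(w=2) 4-5(w=9) 6-8(w=13)}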